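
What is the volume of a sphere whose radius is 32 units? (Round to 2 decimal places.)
Volume = (4/3) * pi * r³
Volume = (4/3) * pi * 32³
Volume = (4/3) * pi * 32768
Volume = 137258.28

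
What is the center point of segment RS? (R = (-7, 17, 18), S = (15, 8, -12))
Midpoint = ((-7+15)/2, (17+8)/2, (18-12)/2) = (4, 12.5, 3)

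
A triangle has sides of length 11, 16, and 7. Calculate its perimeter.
Perimeter = sum of all sides
Perimeter = 11 + 16 + 7
Perimeter = 34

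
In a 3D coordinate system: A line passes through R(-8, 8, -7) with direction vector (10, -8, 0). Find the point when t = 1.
P(1) = (-8 + 10(1), 8 + (-8)(1), -7 + 0(1)) = (2, 0, -7)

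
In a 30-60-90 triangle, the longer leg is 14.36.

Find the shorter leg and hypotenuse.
In a 30-60-90 triangle, sides are in ratio 1 : √3 : 2.
Long leg = short leg·√3  →  short leg = 14.36/√3 = 8.291
Hypotenuse = 2·(short leg) = 2·14.36/√3 = 16.58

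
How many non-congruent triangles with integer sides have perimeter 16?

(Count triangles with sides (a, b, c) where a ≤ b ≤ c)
With a ≤ b ≤ c and a + b + c = 16, the triangle inequality a + b > c gives c < 16/2, so c ≤ 7.
Iterate a from 1 to ⌊p/3⌋ = 5; for each a, b ranges from a to ⌊(p−a)/2⌋ with c = p − a − b, keeping only c ≥ b.
Triples: (2, 7, 7), (3, 6, 7), (4, 5, 7), …
Count = 5 triangles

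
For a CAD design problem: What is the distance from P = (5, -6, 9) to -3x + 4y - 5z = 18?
d = |(-3)(5) + 4(-6) + (-5)(9) - (18)| / √((-3)² + 4² + (-5)²) = 102/√50 = 14.42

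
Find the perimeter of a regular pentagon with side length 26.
Perimeter = number of sides * side length
Perimeter = 5 * 26
Perimeter = 130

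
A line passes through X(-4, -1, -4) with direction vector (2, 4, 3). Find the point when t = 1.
P(1) = (-4 + 2(1), -1 + 4(1), -4 + 3(1)) = (-2, 3, -1)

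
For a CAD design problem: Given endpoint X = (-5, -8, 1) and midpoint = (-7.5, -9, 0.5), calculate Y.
Y = (2×(-7.5) - (-5), 2×(-9) - (-8), 2×0.5 - 1) = (-10, -10, 0)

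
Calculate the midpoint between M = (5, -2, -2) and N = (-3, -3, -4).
Midpoint = ((5-3)/2, (-2-3)/2, (-2-4)/2) = (1, -2.5, -3)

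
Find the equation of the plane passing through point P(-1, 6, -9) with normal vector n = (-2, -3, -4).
d = n·P = (-2)(-1) + (-3)(6) + (-4)(-9) = 20
Plane: -2x - 3y - 4z = 20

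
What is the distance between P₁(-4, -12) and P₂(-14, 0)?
Using the distance formula: d = sqrt((x₂-x₁)² + (y₂-y₁)²)
dx = (-14) - (-4) = -10
dy = 0 - (-12) = 12
d = sqrt((-10)² + 12²) = sqrt(100 + 144) = sqrt(244) = 15.62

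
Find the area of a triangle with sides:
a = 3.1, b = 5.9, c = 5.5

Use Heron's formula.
s = (a+b+c)/2 = (3.1+5.9+5.5)/2 = 7.25
A = √(s(s-a)(s-b)(s-c)) = √(7.25·4.15·1.35·1.75)
A = √71.0817 = 8.431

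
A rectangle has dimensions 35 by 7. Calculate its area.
Area = length * width
Area = 35 * 7
Area = 245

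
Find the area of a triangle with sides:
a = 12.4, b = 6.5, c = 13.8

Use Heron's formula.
s = (a+b+c)/2 = (12.4+6.5+13.8)/2 = 16.35
A = √(s(s-a)(s-b)(s-c)) = √(16.35·3.95·9.85·2.55)
A = √1622.15 = 40.28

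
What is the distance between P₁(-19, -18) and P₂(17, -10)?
Using the distance formula: d = sqrt((x₂-x₁)² + (y₂-y₁)²)
dx = 17 - (-19) = 36
dy = (-10) - (-18) = 8
d = sqrt(36² + 8²) = sqrt(1296 + 64) = sqrt(1360) = 36.88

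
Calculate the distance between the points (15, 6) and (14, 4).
Using the distance formula: d = sqrt((x₂-x₁)² + (y₂-y₁)²)
dx = 14 - 15 = -1
dy = 4 - 6 = -2
d = sqrt((-1)² + (-2)²) = sqrt(1 + 4) = sqrt(5) = 2.24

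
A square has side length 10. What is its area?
Area = s²
Area = 10²
Area = 100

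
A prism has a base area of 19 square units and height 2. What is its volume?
Volume = base area * height
Volume = 19 * 2
Volume = 38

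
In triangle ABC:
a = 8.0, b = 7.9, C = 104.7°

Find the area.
Using A = ½ab·sin(C):
A = ½·8.0·7.9·sin(104.7°) = ½·63.2·0.967268 = 30.57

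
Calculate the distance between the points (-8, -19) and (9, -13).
Using the distance formula: d = sqrt((x₂-x₁)² + (y₂-y₁)²)
dx = 9 - (-8) = 17
dy = (-13) - (-19) = 6
d = sqrt(17² + 6²) = sqrt(289 + 36) = sqrt(325) = 18.03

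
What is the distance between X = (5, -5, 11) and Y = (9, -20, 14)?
d = √[(4)² + (-15)² + (3)²] = √250 = 15.81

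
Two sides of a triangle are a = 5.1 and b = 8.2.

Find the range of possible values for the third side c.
By the triangle inequality: |a - b| < c < a + b
|5.1 - 8.2| < c < 5.1 + 8.2
3.1 < c < 13.3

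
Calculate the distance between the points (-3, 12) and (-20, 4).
Using the distance formula: d = sqrt((x₂-x₁)² + (y₂-y₁)²)
dx = (-20) - (-3) = -17
dy = 4 - 12 = -8
d = sqrt((-17)² + (-8)²) = sqrt(289 + 64) = sqrt(353) = 18.79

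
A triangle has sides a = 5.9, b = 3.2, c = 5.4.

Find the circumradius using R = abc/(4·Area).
s = (a+b+c)/2 = 7.25
Area = √(s(s-a)(s-b)(s-c)) = √(7.25·1.35·4.05·1.85) = 8.56346
R = abc/(4·Area) = (5.9·3.2·5.4)/(4·8.56346) = 101.952/34.25384 = 2.976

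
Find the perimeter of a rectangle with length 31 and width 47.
Perimeter = 2 * (length + width)
Perimeter = 2 * (31 + 47)
Perimeter = 2 * 78
Perimeter = 156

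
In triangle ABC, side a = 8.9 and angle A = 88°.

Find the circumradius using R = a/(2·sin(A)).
R = a/(2·sin(A)) = 8.9/(2·sin(88°))
R = 8.9/(2·0.999391) = 8.9/1.998782 = 4.453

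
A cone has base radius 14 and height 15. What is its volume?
Volume = (1/3) * pi * r² * h
Volume = (1/3) * pi * 14² * 15
Volume = (1/3) * pi * 196 * 15
Volume = (1/3) * pi * 2940
Volume = 3078.76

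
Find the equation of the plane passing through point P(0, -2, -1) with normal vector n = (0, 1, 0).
d = n·P = (0)(0) + (1)(-2) + (0)(-1) = -2
Plane: y = -2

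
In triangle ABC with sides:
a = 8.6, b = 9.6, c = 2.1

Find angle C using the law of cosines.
cos(C) = (a² + b² - c²)/(2ab)
cos(C) = (8.6² + 9.6² - 2.1²)/(2·8.6·9.6) = 161.71/165.12 = 0.979348
C = arccos(0.979348) = 11.66°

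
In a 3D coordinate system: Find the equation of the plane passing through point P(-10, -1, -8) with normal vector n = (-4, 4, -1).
d = n·P = (-4)(-10) + (4)(-1) + (-1)(-8) = 44
Plane: -4x + 4y - z = 44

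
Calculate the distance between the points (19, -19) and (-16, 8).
Using the distance formula: d = sqrt((x₂-x₁)² + (y₂-y₁)²)
dx = (-16) - 19 = -35
dy = 8 - (-19) = 27
d = sqrt((-35)² + 27²) = sqrt(1225 + 729) = sqrt(1954) = 44.20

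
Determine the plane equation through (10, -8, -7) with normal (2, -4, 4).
d = n·P = (2)(10) + (-4)(-8) + (4)(-7) = 24
Plane: 2x - 4y + 4z = 24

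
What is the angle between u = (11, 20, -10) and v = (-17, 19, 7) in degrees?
u·v = 123, |u|² = 621, |v|² = 699
cos θ = 123/√434079 ≈ 0.1867
θ ≈ 79.24°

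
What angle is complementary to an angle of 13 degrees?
Complementary angles sum to 90 degrees.
Other angle = 90 - 13
Other angle = 77 degrees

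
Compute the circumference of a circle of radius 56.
Circumference = 2 * pi * r
Circumference = 2 * pi * 56
Circumference = 351.86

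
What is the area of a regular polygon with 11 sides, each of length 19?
For a regular 11-gon with side length s = 19:
Apothem a = s / (2*tan(pi/11)) = 19 / (2*tan(pi/11)) ≈ 32.35403
Perimeter P = 11 * 19 = 209
Area = (1/2) * P * a = (1/2) * 209 * 32.35403 = 3381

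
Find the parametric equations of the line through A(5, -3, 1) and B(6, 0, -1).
Direction vector d = B - A = (1, 3, -2)
x = 5 + t, y = -3 + 3t, z = 1 - 2t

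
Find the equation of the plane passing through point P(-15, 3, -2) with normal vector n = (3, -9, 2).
d = n·P = (3)(-15) + (-9)(3) + (2)(-2) = -76
Plane: 3x - 9y + 2z = -76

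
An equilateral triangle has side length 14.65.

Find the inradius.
For an equilateral triangle, r = s/(2√3) where s is the side.
r = 14.65/(2√3) = 14.65/3.464102 = 4.229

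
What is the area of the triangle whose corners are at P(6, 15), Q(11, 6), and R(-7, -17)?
Using the coordinate formula: Area = (1/2)|x₁(y₂-y₃) + x₂(y₃-y₁) + x₃(y₁-y₂)|
Area = (1/2)|6(6-(-17)) + 11((-17)-15) + (-7)(15-6)|
Area = (1/2)|6*23 + 11*(-32) + (-7)*9|
Area = (1/2)|138 + (-352) + (-63)|
Area = (1/2)*277 = 138.50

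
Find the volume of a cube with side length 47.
Volume = s³
Volume = 47³
Volume = 103823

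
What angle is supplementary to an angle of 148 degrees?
Supplementary angles sum to 180 degrees.
Other angle = 180 - 148
Other angle = 32 degrees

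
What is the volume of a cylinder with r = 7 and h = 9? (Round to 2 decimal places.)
Volume = pi * r² * h
Volume = pi * 7² * 9
Volume = pi * 49 * 9
Volume = pi * 441
Volume = 1385.44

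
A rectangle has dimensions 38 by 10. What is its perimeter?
Perimeter = 2 * (length + width)
Perimeter = 2 * (38 + 10)
Perimeter = 2 * 48
Perimeter = 96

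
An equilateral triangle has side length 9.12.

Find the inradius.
For an equilateral triangle, r = s/(2√3) where s is the side.
r = 9.12/(2√3) = 9.12/3.464102 = 2.633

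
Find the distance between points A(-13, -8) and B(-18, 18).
Using the distance formula: d = sqrt((x₂-x₁)² + (y₂-y₁)²)
dx = (-18) - (-13) = -5
dy = 18 - (-8) = 26
d = sqrt((-5)² + 26²) = sqrt(25 + 676) = sqrt(701) = 26.48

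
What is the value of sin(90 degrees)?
sin(90 degrees) = 1
Decimal approximation: 1.0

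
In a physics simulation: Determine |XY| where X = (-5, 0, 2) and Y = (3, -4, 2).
d = √[(8)² + (-4)² + (0)²] = √80 = 8.944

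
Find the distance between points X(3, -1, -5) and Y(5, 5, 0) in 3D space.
d = √[(2)² + (6)² + (5)²] = √65 = 8.062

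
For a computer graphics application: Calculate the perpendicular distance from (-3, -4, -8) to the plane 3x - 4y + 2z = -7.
d = |3(-3) + (-4)(-4) + 2(-8) - (-7)| / √(3² + (-4)² + 2²) = 2/√29 = 0.3714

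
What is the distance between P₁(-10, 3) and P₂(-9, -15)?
Using the distance formula: d = sqrt((x₂-x₁)² + (y₂-y₁)²)
dx = (-9) - (-10) = 1
dy = (-15) - 3 = -18
d = sqrt(1² + (-18)²) = sqrt(1 + 324) = sqrt(325) = 18.03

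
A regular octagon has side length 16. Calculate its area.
For a regular 8-gon with side length s = 16:
Apothem a = s / (2*tan(pi/8)) = 16 / (2*tan(pi/8)) ≈ 19.3137
Perimeter P = 8 * 16 = 128
Area = (1/2) * P * a = (1/2) * 128 * 19.3137 = 1236.08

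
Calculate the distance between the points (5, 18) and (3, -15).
Using the distance formula: d = sqrt((x₂-x₁)² + (y₂-y₁)²)
dx = 3 - 5 = -2
dy = (-15) - 18 = -33
d = sqrt((-2)² + (-33)²) = sqrt(4 + 1089) = sqrt(1093) = 33.06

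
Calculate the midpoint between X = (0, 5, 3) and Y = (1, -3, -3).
Midpoint = ((0+1)/2, (5-3)/2, (3-3)/2) = (0.5, 1, 0)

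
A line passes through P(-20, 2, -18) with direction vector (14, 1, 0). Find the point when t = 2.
P(2) = (-20 + 14(2), 2 + 1(2), -18 + 0(2)) = (8, 4, -18)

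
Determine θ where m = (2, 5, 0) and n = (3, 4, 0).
m·n = 26, |m|² = 29, |n|² = 25
cos θ = 26/√725 ≈ 0.9656
θ ≈ 15.07°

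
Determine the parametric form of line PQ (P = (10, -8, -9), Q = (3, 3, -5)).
Direction vector d = Q - P = (-7, 11, 4)
x = 10 - 7t, y = -8 + 11t, z = -9 + 4t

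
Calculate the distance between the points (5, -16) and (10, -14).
Using the distance formula: d = sqrt((x₂-x₁)² + (y₂-y₁)²)
dx = 10 - 5 = 5
dy = (-14) - (-16) = 2
d = sqrt(5² + 2²) = sqrt(25 + 4) = sqrt(29) = 5.39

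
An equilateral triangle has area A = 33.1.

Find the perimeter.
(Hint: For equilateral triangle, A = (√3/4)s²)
A = (√3/4)s²  →  s² = 4A/√3 = 4·33.1/√3 = 76.4412
s = 8.74306
Perimeter = 3s = 26.23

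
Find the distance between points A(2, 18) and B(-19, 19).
Using the distance formula: d = sqrt((x₂-x₁)² + (y₂-y₁)²)
dx = (-19) - 2 = -21
dy = 19 - 18 = 1
d = sqrt((-21)² + 1²) = sqrt(441 + 1) = sqrt(442) = 21.02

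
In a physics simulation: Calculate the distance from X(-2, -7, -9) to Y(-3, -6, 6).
d = √[(-1)² + (1)² + (15)²] = √227 = 15.07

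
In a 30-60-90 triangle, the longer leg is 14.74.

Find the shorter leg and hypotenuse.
In a 30-60-90 triangle, sides are in ratio 1 : √3 : 2.
Long leg = short leg·√3  →  short leg = 14.74/√3 = 8.51
Hypotenuse = 2·(short leg) = 2·14.74/√3 = 17.02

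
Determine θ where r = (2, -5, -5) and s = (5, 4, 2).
r·s = -20, |r|² = 54, |s|² = 45
cos θ = -20/√2430 ≈ -0.4057
θ ≈ 113.9°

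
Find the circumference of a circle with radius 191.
Circumference = 2 * pi * r
Circumference = 2 * pi * 191
Circumference = 1200.09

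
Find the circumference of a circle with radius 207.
Circumference = 2 * pi * r
Circumference = 2 * pi * 207
Circumference = 1300.62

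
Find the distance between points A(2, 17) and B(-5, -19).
Using the distance formula: d = sqrt((x₂-x₁)² + (y₂-y₁)²)
dx = (-5) - 2 = -7
dy = (-19) - 17 = -36
d = sqrt((-7)² + (-36)²) = sqrt(49 + 1296) = sqrt(1345) = 36.67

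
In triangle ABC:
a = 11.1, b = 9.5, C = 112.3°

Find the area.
Using A = ½ab·sin(C):
A = ½·11.1·9.5·sin(112.3°) = ½·105.45·0.925210 = 48.78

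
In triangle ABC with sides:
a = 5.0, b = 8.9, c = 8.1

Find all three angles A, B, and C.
By the law of cosines:
cos(A) = (b² + c² - a²)/(2bc) = 0.831045  →  A = 33.79°
cos(B) = (a² + c² - b²)/(2ac) = 0.140741  →  B = 81.91°
cos(C) = (a² + b² - c²)/(2ab) = 0.433708  →  C = 64.3°
Check: A + B + C = 180.0° ✓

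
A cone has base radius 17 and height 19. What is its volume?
Volume = (1/3) * pi * r² * h
Volume = (1/3) * pi * 17² * 19
Volume = (1/3) * pi * 289 * 19
Volume = (1/3) * pi * 5491
Volume = 5750.16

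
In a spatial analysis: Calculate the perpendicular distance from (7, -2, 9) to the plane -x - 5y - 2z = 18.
d = |(-1)(7) + (-5)(-2) + (-2)(9) - (18)| / √((-1)² + (-5)² + (-2)²) = 33/√30 = 6.025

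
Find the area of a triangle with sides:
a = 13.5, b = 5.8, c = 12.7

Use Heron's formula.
s = (a+b+c)/2 = (13.5+5.8+12.7)/2 = 16
A = √(s(s-a)(s-b)(s-c)) = √(16·2.5·10.2·3.3)
A = √1346.4 = 36.69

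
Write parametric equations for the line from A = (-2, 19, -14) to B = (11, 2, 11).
Direction vector d = B - A = (13, -17, 25)
x = -2 + 13t, y = 19 - 17t, z = -14 + 25t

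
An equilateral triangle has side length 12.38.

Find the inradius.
For an equilateral triangle, r = s/(2√3) where s is the side.
r = 12.38/(2√3) = 12.38/3.464102 = 3.574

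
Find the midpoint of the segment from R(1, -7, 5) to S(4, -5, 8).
Midpoint = ((1+4)/2, (-7-5)/2, (5+8)/2) = (2.5, -6, 6.5)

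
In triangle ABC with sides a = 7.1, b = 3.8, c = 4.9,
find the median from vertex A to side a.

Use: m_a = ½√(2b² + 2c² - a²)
m_a = ½√(2·3.8² + 2·4.9² - 7.1²)
m_a = ½√(28.88 + 48.02 - 50.41) = ½√26.49 = 2.573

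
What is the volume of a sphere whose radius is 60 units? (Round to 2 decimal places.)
Volume = (4/3) * pi * r³
Volume = (4/3) * pi * 60³
Volume = (4/3) * pi * 216000
Volume = 904778.68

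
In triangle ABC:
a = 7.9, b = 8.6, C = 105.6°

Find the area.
Using A = ½ab·sin(C):
A = ½·7.9·8.6·sin(105.6°) = ½·67.94·0.963163 = 32.72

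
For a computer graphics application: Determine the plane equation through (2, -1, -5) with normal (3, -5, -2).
d = n·P = (3)(2) + (-5)(-1) + (-2)(-5) = 21
Plane: 3x - 5y - 2z = 21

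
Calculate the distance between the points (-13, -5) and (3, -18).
Using the distance formula: d = sqrt((x₂-x₁)² + (y₂-y₁)²)
dx = 3 - (-13) = 16
dy = (-18) - (-5) = -13
d = sqrt(16² + (-13)²) = sqrt(256 + 169) = sqrt(425) = 20.62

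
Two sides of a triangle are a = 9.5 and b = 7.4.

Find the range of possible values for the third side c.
By the triangle inequality: |a - b| < c < a + b
|9.5 - 7.4| < c < 9.5 + 7.4
2.1 < c < 16.9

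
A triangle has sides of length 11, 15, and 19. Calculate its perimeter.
Perimeter = sum of all sides
Perimeter = 11 + 15 + 19
Perimeter = 45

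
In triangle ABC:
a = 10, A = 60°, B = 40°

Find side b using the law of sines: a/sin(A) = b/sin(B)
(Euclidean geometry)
b = a·sin(B)/sin(A) = 10·sin(40°)/sin(60°)
b = 10·0.642788/0.866025 = 7.422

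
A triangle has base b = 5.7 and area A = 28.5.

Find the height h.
A = ½bh  →  h = 2A/b
h = 2·28.5/5.7 = 10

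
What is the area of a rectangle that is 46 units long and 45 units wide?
Area = length * width
Area = 46 * 45
Area = 2070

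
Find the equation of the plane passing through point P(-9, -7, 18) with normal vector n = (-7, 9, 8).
d = n·P = (-7)(-9) + (9)(-7) + (8)(18) = 144
Plane: -7x + 9y + 8z = 144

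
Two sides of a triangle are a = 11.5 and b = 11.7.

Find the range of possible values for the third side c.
By the triangle inequality: |a - b| < c < a + b
|11.5 - 11.7| < c < 11.5 + 11.7
0.2 < c < 23.2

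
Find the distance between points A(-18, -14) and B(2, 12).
Using the distance formula: d = sqrt((x₂-x₁)² + (y₂-y₁)²)
dx = 2 - (-18) = 20
dy = 12 - (-14) = 26
d = sqrt(20² + 26²) = sqrt(400 + 676) = sqrt(1076) = 32.80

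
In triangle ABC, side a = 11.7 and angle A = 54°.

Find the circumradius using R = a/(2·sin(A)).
R = a/(2·sin(A)) = 11.7/(2·sin(54°))
R = 11.7/(2·0.809017) = 11.7/1.618034 = 7.231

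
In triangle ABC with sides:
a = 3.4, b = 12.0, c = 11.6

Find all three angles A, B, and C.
By the law of cosines:
cos(A) = (b² + c² - a²)/(2bc) = 0.959052  →  A = 16.45°
cos(B) = (a² + c² - b²)/(2ac) = 0.026876  →  B = 88.46°
cos(C) = (a² + b² - c²)/(2ab) = 0.257353  →  C = 75.09°
Check: A + B + C = 180.0° ✓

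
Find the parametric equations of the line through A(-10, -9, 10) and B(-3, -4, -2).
Direction vector d = B - A = (7, 5, -12)
x = -10 + 7t, y = -9 + 5t, z = 10 - 12t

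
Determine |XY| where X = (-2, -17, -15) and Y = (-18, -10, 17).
d = √[(-16)² + (7)² + (32)²] = √1329 = 36.46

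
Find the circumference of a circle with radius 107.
Circumference = 2 * pi * r
Circumference = 2 * pi * 107
Circumference = 672.30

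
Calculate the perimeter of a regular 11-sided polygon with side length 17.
Perimeter = number of sides * side length
Perimeter = 11 * 17
Perimeter = 187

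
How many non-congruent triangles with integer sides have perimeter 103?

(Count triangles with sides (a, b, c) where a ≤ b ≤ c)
With a ≤ b ≤ c and a + b + c = 103, the triangle inequality a + b > c gives c < 103/2, so c ≤ 51.
Iterate a from 1 to ⌊p/3⌋ = 34; for each a, b ranges from a to ⌊(p−a)/2⌋ with c = p − a − b, keeping only c ≥ b.
Triples: (1, 51, 51), (2, 50, 51), (3, 49, 51), …
Count = 234 triangles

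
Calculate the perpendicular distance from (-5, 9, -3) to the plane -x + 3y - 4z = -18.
d = |(-1)(-5) + 3(9) + (-4)(-3) - (-18)| / √((-1)² + 3² + (-4)²) = 62/√26 = 12.16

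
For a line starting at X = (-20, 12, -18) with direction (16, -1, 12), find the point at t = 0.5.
P(0.5) = (-20 + 16(0.5), 12 + (-1)(0.5), -18 + 12(0.5)) = (-12, 11.5, -12)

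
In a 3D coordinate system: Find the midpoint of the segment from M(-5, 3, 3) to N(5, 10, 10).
Midpoint = ((-5+5)/2, (3+10)/2, (3+10)/2) = (0, 6.5, 6.5)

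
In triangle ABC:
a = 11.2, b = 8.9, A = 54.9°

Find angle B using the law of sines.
sin(B)/b = sin(A)/a
sin(B) = b·sin(A)/a = 8.9·sin(54.9°)/11.2 = 0.650137
B = arcsin(0.650137) = 40.55°  (b ≤ a, so B ≤ A and the acute solution is unique)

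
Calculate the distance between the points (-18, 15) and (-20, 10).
Using the distance formula: d = sqrt((x₂-x₁)² + (y₂-y₁)²)
dx = (-20) - (-18) = -2
dy = 10 - 15 = -5
d = sqrt((-2)² + (-5)²) = sqrt(4 + 25) = sqrt(29) = 5.39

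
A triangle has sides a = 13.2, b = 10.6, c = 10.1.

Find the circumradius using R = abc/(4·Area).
s = (a+b+c)/2 = 16.95
Area = √(s(s-a)(s-b)(s-c)) = √(16.95·3.75·6.35·6.85) = 52.5815
R = abc/(4·Area) = (13.2·10.6·10.1)/(4·52.5815) = 1413.192/210.326 = 6.719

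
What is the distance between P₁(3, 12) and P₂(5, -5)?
Using the distance formula: d = sqrt((x₂-x₁)² + (y₂-y₁)²)
dx = 5 - 3 = 2
dy = (-5) - 12 = -17
d = sqrt(2² + (-17)²) = sqrt(4 + 289) = sqrt(293) = 17.12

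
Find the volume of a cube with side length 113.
Volume = s³
Volume = 113³
Volume = 1442897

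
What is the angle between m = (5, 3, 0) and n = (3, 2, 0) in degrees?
m·n = 21, |m|² = 34, |n|² = 13
cos θ = 21/√442 ≈ 0.9989
θ ≈ 2.726°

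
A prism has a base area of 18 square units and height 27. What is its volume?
Volume = base area * height
Volume = 18 * 27
Volume = 486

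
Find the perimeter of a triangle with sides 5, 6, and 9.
Perimeter = sum of all sides
Perimeter = 5 + 6 + 9
Perimeter = 20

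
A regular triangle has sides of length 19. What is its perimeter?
Perimeter = number of sides * side length
Perimeter = 3 * 19
Perimeter = 57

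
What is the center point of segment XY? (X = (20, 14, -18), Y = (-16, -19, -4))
Midpoint = ((20-16)/2, (14-19)/2, (-18-4)/2) = (2, -2.5, -11)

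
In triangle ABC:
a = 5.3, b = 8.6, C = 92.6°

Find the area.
Using A = ½ab·sin(C):
A = ½·5.3·8.6·sin(92.6°) = ½·45.58·0.998971 = 22.77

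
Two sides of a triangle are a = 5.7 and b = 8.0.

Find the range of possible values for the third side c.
By the triangle inequality: |a - b| < c < a + b
|5.7 - 8.0| < c < 5.7 + 8.0
2.3 < c < 13.7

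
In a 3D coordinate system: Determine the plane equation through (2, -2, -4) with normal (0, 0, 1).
d = n·P = (0)(2) + (0)(-2) + (1)(-4) = -4
Plane: z = -4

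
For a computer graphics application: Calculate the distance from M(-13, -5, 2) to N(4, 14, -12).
d = √[(17)² + (19)² + (-14)²] = √846 = 29.09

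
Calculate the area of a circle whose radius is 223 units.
Area = pi * r²
Area = pi * 223²
Area = pi * 49729
Area = 156228.26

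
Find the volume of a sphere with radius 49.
Volume = (4/3) * pi * r³
Volume = (4/3) * pi * 49³
Volume = (4/3) * pi * 117649
Volume = 492806.98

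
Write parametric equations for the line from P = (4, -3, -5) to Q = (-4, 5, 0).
Direction vector d = Q - P = (-8, 8, 5)
x = 4 - 8t, y = -3 + 8t, z = -5 + 5t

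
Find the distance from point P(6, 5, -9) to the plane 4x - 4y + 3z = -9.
d = |4(6) + (-4)(5) + 3(-9) - (-9)| / √(4² + (-4)² + 3²) = 14/√41 = 2.186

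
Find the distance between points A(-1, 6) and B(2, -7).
Using the distance formula: d = sqrt((x₂-x₁)² + (y₂-y₁)²)
dx = 2 - (-1) = 3
dy = (-7) - 6 = -13
d = sqrt(3² + (-13)²) = sqrt(9 + 169) = sqrt(178) = 13.34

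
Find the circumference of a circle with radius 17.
Circumference = 2 * pi * r
Circumference = 2 * pi * 17
Circumference = 106.81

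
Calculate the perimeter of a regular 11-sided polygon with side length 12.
Perimeter = number of sides * side length
Perimeter = 11 * 12
Perimeter = 132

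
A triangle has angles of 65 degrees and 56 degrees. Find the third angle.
Sum of angles in a triangle = 180 degrees
Third angle = 180 - 65 - 56
Third angle = 59 degrees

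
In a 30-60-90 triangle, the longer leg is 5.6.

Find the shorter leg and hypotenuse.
In a 30-60-90 triangle, sides are in ratio 1 : √3 : 2.
Long leg = short leg·√3  →  short leg = 5.6/√3 = 3.233
Hypotenuse = 2·(short leg) = 2·5.6/√3 = 6.466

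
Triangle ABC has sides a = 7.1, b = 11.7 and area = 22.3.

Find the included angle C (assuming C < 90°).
Area = ½ab·sin(C)  →  sin(C) = 2·Area/(ab)
sin(C) = 2·22.3/(7.1·11.7) = 0.536897
C = arcsin(0.536897) = 32.47°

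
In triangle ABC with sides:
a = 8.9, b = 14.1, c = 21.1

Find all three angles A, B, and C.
By the law of cosines:
cos(A) = (b² + c² - a²)/(2bc) = 0.949229  →  A = 18.34°
cos(B) = (a² + c² - b²)/(2ac) = 0.866952  →  B = 29.89°
cos(C) = (a² + b² - c²)/(2ab) = -0.666149  →  C = 131.8°
Check: A + B + C = 180.0° ✓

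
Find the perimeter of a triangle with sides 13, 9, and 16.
Perimeter = sum of all sides
Perimeter = 13 + 9 + 16
Perimeter = 38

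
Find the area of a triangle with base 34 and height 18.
Area = (1/2) * base * height
Area = (1/2) * 34 * 18
Area = 306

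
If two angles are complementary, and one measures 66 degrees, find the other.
Complementary angles sum to 90 degrees.
Other angle = 90 - 66
Other angle = 24 degrees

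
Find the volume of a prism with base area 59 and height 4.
Volume = base area * height
Volume = 59 * 4
Volume = 236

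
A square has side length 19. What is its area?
Area = s²
Area = 19²
Area = 361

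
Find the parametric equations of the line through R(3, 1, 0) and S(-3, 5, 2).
Direction vector d = S - R = (-6, 4, 2)
x = 3 - 6t, y = 1 + 4t, z = 0 + 2t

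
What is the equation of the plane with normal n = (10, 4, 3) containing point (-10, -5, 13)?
d = n·P = (10)(-10) + (4)(-5) + (3)(13) = -81
Plane: 10x + 4y + 3z = -81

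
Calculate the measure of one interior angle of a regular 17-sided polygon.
Interior angle of a regular n-gon = (n-2)*180/n
Interior angle = (17-2)*180/17
Interior angle = 15*180/17
Interior angle = 2700/17
Interior angle = 158.82 degrees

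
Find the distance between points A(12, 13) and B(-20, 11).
Using the distance formula: d = sqrt((x₂-x₁)² + (y₂-y₁)²)
dx = (-20) - 12 = -32
dy = 11 - 13 = -2
d = sqrt((-32)² + (-2)²) = sqrt(1024 + 4) = sqrt(1028) = 32.06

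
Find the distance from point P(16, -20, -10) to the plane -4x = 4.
d = |(-4)(16) + 0(-20) + 0(-10) - (4)| / √((-4)² + 0² + 0²) = 68/√16 = 17.0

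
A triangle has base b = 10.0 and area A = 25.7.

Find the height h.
A = ½bh  →  h = 2A/b
h = 2·25.7/10.0 = 5.14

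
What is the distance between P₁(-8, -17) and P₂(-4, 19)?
Using the distance formula: d = sqrt((x₂-x₁)² + (y₂-y₁)²)
dx = (-4) - (-8) = 4
dy = 19 - (-17) = 36
d = sqrt(4² + 36²) = sqrt(16 + 1296) = sqrt(1312) = 36.22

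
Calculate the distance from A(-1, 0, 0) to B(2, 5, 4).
d = √[(3)² + (5)² + (4)²] = √50 = 7.071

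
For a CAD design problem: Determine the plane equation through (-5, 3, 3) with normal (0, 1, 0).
d = n·P = (0)(-5) + (1)(3) + (0)(3) = 3
Plane: y = 3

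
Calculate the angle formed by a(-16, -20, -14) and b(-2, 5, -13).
a·b = 114, |a|² = 852, |b|² = 198
cos θ = 114/√168696 ≈ 0.2776
θ ≈ 73.89°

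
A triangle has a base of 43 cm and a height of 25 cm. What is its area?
Area = (1/2) * base * height
Area = (1/2) * 43 * 25
Area = 537.50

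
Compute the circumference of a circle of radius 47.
Circumference = 2 * pi * r
Circumference = 2 * pi * 47
Circumference = 295.31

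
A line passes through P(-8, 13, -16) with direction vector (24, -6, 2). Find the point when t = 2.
P(2) = (-8 + 24(2), 13 + (-6)(2), -16 + 2(2)) = (40, 1, -12)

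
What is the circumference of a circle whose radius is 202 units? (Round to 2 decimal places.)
Circumference = 2 * pi * r
Circumference = 2 * pi * 202
Circumference = 1269.20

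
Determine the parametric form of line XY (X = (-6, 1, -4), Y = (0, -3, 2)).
Direction vector d = Y - X = (6, -4, 6)
x = -6 + 6t, y = 1 - 4t, z = -4 + 6t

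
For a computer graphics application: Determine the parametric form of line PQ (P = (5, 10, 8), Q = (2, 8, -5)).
Direction vector d = Q - P = (-3, -2, -13)
x = 5 - 3t, y = 10 - 2t, z = 8 - 13t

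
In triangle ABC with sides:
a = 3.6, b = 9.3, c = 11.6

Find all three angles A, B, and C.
By the law of cosines:
cos(A) = (b² + c² - a²)/(2bc) = 0.964451  →  A = 15.32°
cos(B) = (a² + c² - b²)/(2ac) = 0.730723  →  B = 43.05°
cos(C) = (a² + b² - c²)/(2ab) = -0.524343  →  C = 121.6°
Check: A + B + C = 180.0° ✓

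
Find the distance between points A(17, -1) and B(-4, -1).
Using the distance formula: d = sqrt((x₂-x₁)² + (y₂-y₁)²)
dx = (-4) - 17 = -21
dy = (-1) - (-1) = 0
d = sqrt((-21)² + 0²) = sqrt(441 + 0) = sqrt(441) = 21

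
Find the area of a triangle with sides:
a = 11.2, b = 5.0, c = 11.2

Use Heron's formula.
s = (a+b+c)/2 = (11.2+5.0+11.2)/2 = 13.7
A = √(s(s-a)(s-b)(s-c)) = √(13.7·2.5·8.7·2.5)
A = √744.937 = 27.29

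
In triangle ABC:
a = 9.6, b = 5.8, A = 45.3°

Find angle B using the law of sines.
sin(B)/b = sin(A)/a
sin(B) = b·sin(A)/a = 5.8·sin(45.3°)/9.6 = 0.429441
B = arcsin(0.429441) = 25.43°  (b ≤ a, so B ≤ A and the acute solution is unique)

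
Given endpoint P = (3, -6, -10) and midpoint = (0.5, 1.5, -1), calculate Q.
Q = (2×0.5 - 3, 2×1.5 - (-6), 2×(-1) - (-10)) = (-2, 9, 8)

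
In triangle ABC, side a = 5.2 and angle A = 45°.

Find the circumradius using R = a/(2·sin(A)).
R = a/(2·sin(A)) = 5.2/(2·sin(45°))
R = 5.2/(2·0.707107) = 5.2/1.414214 = 3.677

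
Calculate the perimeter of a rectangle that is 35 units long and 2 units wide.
Perimeter = 2 * (length + width)
Perimeter = 2 * (35 + 2)
Perimeter = 2 * 37
Perimeter = 74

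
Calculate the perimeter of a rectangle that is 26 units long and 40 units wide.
Perimeter = 2 * (length + width)
Perimeter = 2 * (26 + 40)
Perimeter = 2 * 66
Perimeter = 132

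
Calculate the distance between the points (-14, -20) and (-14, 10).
Using the distance formula: d = sqrt((x₂-x₁)² + (y₂-y₁)²)
dx = (-14) - (-14) = 0
dy = 10 - (-20) = 30
d = sqrt(0² + 30²) = sqrt(0 + 900) = sqrt(900) = 30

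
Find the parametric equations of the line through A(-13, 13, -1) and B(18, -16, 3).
Direction vector d = B - A = (31, -29, 4)
x = -13 + 31t, y = 13 - 29t, z = -1 + 4t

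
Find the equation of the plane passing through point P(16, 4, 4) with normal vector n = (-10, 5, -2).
d = n·P = (-10)(16) + (5)(4) + (-2)(4) = -148
Plane: -10x + 5y - 2z = -148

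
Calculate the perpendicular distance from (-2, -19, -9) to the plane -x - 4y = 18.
d = |(-1)(-2) + (-4)(-19) + 0(-9) - (18)| / √((-1)² + (-4)² + 0²) = 60/√17 = 14.55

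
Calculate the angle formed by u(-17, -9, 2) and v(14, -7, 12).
u·v = -151, |u|² = 374, |v|² = 389
cos θ = -151/√145486 ≈ -0.3959
θ ≈ 113.3°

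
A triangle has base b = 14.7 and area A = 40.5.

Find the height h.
A = ½bh  →  h = 2A/b
h = 2·40.5/14.7 = 5.51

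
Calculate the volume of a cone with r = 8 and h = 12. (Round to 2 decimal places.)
Volume = (1/3) * pi * r² * h
Volume = (1/3) * pi * 8² * 12
Volume = (1/3) * pi * 64 * 12
Volume = (1/3) * pi * 768
Volume = 804.25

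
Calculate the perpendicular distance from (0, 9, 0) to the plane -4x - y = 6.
d = |(-4)(0) + (-1)(9) + 0(0) - (6)| / √((-4)² + (-1)² + 0²) = 15/√17 = 3.638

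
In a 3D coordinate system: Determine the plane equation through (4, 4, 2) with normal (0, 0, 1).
d = n·P = (0)(4) + (0)(4) + (1)(2) = 2
Plane: z = 2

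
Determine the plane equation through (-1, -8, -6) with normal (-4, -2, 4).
d = n·P = (-4)(-1) + (-2)(-8) + (4)(-6) = -4
Plane: -4x - 2y + 4z = -4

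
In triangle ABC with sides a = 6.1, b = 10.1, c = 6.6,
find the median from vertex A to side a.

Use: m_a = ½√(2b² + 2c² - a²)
m_a = ½√(2·10.1² + 2·6.6² - 6.1²)
m_a = ½√(204.02 + 87.12 - 37.21) = ½√253.93 = 7.968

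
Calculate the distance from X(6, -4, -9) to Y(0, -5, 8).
d = √[(-6)² + (-1)² + (17)²] = √326 = 18.06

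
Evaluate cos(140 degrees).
cos(140 degrees) = -0.766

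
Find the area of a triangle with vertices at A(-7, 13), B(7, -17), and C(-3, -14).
Using the coordinate formula: Area = (1/2)|x₁(y₂-y₃) + x₂(y₃-y₁) + x₃(y₁-y₂)|
Area = (1/2)|(-7)((-17)-(-14)) + 7((-14)-13) + (-3)(13-(-17))|
Area = (1/2)|(-7)*(-3) + 7*(-27) + (-3)*30|
Area = (1/2)|21 + (-189) + (-90)|
Area = (1/2)*258 = 129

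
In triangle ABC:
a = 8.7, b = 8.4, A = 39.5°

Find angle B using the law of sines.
sin(B)/b = sin(A)/a
sin(B) = b·sin(A)/a = 8.4·sin(39.5°)/8.7 = 0.614144
B = arcsin(0.614144) = 37.89°  (b ≤ a, so B ≤ A and the acute solution is unique)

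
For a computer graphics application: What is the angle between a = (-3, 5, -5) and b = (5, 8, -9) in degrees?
a·b = 70, |a|² = 59, |b|² = 170
cos θ = 70/√10030 ≈ 0.699
θ ≈ 45.66°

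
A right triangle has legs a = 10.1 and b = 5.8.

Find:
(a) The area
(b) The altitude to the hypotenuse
(a) Area = ½ab = ½·10.1·5.8 = 29.29
(b) Hypotenuse c = √(10.1² + 5.8²) = √135.65 = 11.6469
    Area = ½·c·h_c  →  h_c = 2·Area/c = 2·29.29/11.6469 = 5.03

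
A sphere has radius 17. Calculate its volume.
Volume = (4/3) * pi * r³
Volume = (4/3) * pi * 17³
Volume = (4/3) * pi * 4913
Volume = 20579.53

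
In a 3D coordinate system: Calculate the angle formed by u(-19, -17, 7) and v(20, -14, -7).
u·v = -191, |u|² = 699, |v|² = 645
cos θ = -191/√450855 ≈ -0.2845
θ ≈ 106.5°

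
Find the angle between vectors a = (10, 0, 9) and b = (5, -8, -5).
a·b = 5, |a|² = 181, |b|² = 114
cos θ = 5/√20634 ≈ 0.03481
θ ≈ 88.01°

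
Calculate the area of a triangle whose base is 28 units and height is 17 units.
Area = (1/2) * base * height
Area = (1/2) * 28 * 17
Area = 238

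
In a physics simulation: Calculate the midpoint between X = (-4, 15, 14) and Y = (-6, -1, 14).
Midpoint = ((-4-6)/2, (15-1)/2, (14+14)/2) = (-5, 7, 14)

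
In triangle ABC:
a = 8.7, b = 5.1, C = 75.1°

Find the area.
Using A = ½ab·sin(C):
A = ½·8.7·5.1·sin(75.1°) = ½·44.37·0.966376 = 21.44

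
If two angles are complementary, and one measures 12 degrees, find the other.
Complementary angles sum to 90 degrees.
Other angle = 90 - 12
Other angle = 78 degrees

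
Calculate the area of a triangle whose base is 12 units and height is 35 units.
Area = (1/2) * base * height
Area = (1/2) * 12 * 35
Area = 210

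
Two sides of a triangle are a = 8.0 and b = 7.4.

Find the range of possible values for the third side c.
By the triangle inequality: |a - b| < c < a + b
|8.0 - 7.4| < c < 8.0 + 7.4
0.6 < c < 15.4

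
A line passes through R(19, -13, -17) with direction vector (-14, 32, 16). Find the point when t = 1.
P(1) = (19 + (-14)(1), -13 + 32(1), -17 + 16(1)) = (5, 19, -1)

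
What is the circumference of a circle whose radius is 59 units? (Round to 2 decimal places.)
Circumference = 2 * pi * r
Circumference = 2 * pi * 59
Circumference = 370.71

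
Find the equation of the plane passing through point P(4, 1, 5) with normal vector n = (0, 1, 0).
d = n·P = (0)(4) + (1)(1) + (0)(5) = 1
Plane: y = 1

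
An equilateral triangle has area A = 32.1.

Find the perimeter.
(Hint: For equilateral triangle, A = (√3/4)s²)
A = (√3/4)s²  →  s² = 4A/√3 = 4·32.1/√3 = 74.1318
s = 8.60998
Perimeter = 3s = 25.83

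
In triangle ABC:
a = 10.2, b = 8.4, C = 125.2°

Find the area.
Using A = ½ab·sin(C):
A = ½·10.2·8.4·sin(125.2°) = ½·85.68·0.817145 = 35.01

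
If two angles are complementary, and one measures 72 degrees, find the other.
Complementary angles sum to 90 degrees.
Other angle = 90 - 72
Other angle = 18 degrees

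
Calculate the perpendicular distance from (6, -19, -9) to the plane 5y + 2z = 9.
d = |0(6) + 5(-19) + 2(-9) - (9)| / √(0² + 5² + 2²) = 122/√29 = 22.65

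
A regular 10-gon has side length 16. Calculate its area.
For a regular 10-gon with side length s = 16:
Apothem a = s / (2*tan(pi/10)) = 16 / (2*tan(pi/10)) ≈ 24.6215
Perimeter P = 10 * 16 = 160
Area = (1/2) * P * a = (1/2) * 160 * 24.6215 = 1969.72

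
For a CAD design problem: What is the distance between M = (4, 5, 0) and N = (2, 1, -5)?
d = √[(-2)² + (-4)² + (-5)²] = √45 = 6.708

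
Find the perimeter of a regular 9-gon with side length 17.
Perimeter = number of sides * side length
Perimeter = 9 * 17
Perimeter = 153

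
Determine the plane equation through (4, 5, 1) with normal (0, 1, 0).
d = n·P = (0)(4) + (1)(5) + (0)(1) = 5
Plane: y = 5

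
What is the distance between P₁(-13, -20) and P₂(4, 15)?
Using the distance formula: d = sqrt((x₂-x₁)² + (y₂-y₁)²)
dx = 4 - (-13) = 17
dy = 15 - (-20) = 35
d = sqrt(17² + 35²) = sqrt(289 + 1225) = sqrt(1514) = 38.91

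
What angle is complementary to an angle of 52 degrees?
Complementary angles sum to 90 degrees.
Other angle = 90 - 52
Other angle = 38 degrees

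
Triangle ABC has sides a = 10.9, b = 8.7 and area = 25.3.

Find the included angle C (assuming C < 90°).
Area = ½ab·sin(C)  →  sin(C) = 2·Area/(ab)
sin(C) = 2·25.3/(10.9·8.7) = 0.533586
C = arcsin(0.533586) = 32.25°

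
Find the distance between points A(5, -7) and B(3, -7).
Using the distance formula: d = sqrt((x₂-x₁)² + (y₂-y₁)²)
dx = 3 - 5 = -2
dy = (-7) - (-7) = 0
d = sqrt((-2)² + 0²) = sqrt(4 + 0) = sqrt(4) = 2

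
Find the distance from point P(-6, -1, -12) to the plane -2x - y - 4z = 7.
d = |(-2)(-6) + (-1)(-1) + (-4)(-12) - (7)| / √((-2)² + (-1)² + (-4)²) = 54/√21 = 11.78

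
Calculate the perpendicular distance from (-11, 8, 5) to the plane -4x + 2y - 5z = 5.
d = |(-4)(-11) + 2(8) + (-5)(5) - (5)| / √((-4)² + 2² + (-5)²) = 30/√45 = 4.472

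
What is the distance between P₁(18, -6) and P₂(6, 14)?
Using the distance formula: d = sqrt((x₂-x₁)² + (y₂-y₁)²)
dx = 6 - 18 = -12
dy = 14 - (-6) = 20
d = sqrt((-12)² + 20²) = sqrt(144 + 400) = sqrt(544) = 23.32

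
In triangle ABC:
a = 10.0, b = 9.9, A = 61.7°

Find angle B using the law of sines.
sin(B)/b = sin(A)/a
sin(B) = b·sin(A)/a = 9.9·sin(61.7°)/10.0 = 0.871673
B = arcsin(0.871673) = 60.65°  (b ≤ a, so B ≤ A and the acute solution is unique)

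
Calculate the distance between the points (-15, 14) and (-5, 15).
Using the distance formula: d = sqrt((x₂-x₁)² + (y₂-y₁)²)
dx = (-5) - (-15) = 10
dy = 15 - 14 = 1
d = sqrt(10² + 1²) = sqrt(100 + 1) = sqrt(101) = 10.05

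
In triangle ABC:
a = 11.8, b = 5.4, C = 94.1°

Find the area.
Using A = ½ab·sin(C):
A = ½·11.8·5.4·sin(94.1°) = ½·63.72·0.997441 = 31.78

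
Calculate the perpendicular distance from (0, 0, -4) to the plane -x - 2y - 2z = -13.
d = |(-1)(0) + (-2)(0) + (-2)(-4) - (-13)| / √((-1)² + (-2)² + (-2)²) = 21/√9 = 7.0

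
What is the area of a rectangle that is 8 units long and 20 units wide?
Area = length * width
Area = 8 * 20
Area = 160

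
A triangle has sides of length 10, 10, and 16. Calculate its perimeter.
Perimeter = sum of all sides
Perimeter = 10 + 10 + 16
Perimeter = 36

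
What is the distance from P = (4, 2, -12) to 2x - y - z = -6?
d = |2(4) + (-1)(2) + (-1)(-12) - (-6)| / √(2² + (-1)² + (-1)²) = 24/√6 = 9.798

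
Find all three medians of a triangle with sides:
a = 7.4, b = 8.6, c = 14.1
Using m_x = ½√(2y² + 2z² - x²):
m_a = ½√(2·8.6² + 2·14.1² - 7.4²) = ½√490.78 = 11.08
m_b = ½√(2·7.4² + 2·14.1² - 8.6²) = ½√433.18 = 10.41
m_c = ½√(2·7.4² + 2·8.6² - 14.1²) = ½√58.63 = 3.829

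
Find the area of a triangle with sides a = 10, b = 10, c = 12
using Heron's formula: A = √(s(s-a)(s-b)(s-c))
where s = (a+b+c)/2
s = (10+10+12)/2 = 16
A = √(16·6·6·4) = √2304 = 48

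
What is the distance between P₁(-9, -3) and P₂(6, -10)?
Using the distance formula: d = sqrt((x₂-x₁)² + (y₂-y₁)²)
dx = 6 - (-9) = 15
dy = (-10) - (-3) = -7
d = sqrt(15² + (-7)²) = sqrt(225 + 49) = sqrt(274) = 16.55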